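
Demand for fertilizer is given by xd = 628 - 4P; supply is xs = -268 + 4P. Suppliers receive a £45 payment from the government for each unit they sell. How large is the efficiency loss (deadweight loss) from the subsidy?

Deadweight loss = £2025

Pre-subsidy: 628 - 4P = -268 + 4P gives P* = 112, x* = 180.
With the subsidy, sellers receive Ps = Pb + 45 for each unit, where Pb is the price buyers pay.
Supply in terms of Pb becomes xs = -268 + 4(Pb + 45) = -88 + 4Pb. Setting this equal to demand: 628 - 4Pb = -88 + 4Pb, so Pb = 89.5.
Sellers receive Ps = 89.5 + 45 = 134.5; x' = 628 − 4·89.5 = 270.
The subsidy expands output by 270 − 180 = 90 past the efficient level; on those units the gap between marginal cost and willingness to pay runs from 0 up to 45.
DWL = ½ × 45 × 90 = 2025.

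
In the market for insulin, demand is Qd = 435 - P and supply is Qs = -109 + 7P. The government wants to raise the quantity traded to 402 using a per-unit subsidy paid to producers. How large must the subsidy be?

Required subsidy s = 40 per unit

At Q = 402, invert demand for the buyer price: Pb = (435 − 402)/1 = 33; invert supply for the seller price: Ps = (402 − (-109))/7 = 73.
The subsidy must fill the gap: s = Ps − Pb = 73 − 33 = 40.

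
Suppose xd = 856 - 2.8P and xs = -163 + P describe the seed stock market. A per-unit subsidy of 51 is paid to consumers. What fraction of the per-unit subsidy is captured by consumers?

Pre-subsidy: 856 - 2.8P = -163 + P gives P* = 5095/19, x* = 1998/19.
With the rebate, buyers effectively pay Pb = Ps − 51, where Ps is the price sellers receive.
Demand in terms of Ps becomes xd = 856 − 2.8(Ps − 51) = 998.8 - 2.8Ps. Setting this equal to supply: 998.8 - 2.8Ps = -163 + Ps, so Ps = 5809/19.
Buyers pay Pb = 5809/19 − 51 = 4840/19; x' = -163 + 1·(5809/19) = 2712/19.
Buyers' price falls by P* − Pb = 5095/19 − 4840/19 = 255/19; sellers' price rises by Ps − P* = 5809/19 − 5095/19 = 714/19.
So consumers capture (255/19)/51 = 5/19 of each unit of subsidy.

Consumer share = 5/19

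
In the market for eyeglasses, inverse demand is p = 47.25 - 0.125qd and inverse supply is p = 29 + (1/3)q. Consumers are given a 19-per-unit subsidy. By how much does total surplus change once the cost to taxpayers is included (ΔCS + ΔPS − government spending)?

Pre-subsidy: 47.25 - 0.125q = 29 + (1/3)q gives q* = 438/11 and p* = 465/11.
With the rebate, buyers effectively pay pb = ps − 19, where ps is the price sellers receive.
On the curves, pb = 47.25 - 0.125q and ps = 29 + (1/3)q; the wedge ps − pb = 19 gives 29 + (1/3)q − (47.25 - 0.125q) = 19, so q' = 894/11.
Then pb = 47.25 − 0.125·(894/11) = 408/11 and ps = 29 + (1/3)·(894/11) = 617/11.
ΔCS = ½(438/11 + 894/11)(465/11 − 408/11) = 37962/121; ΔPS = ½(438/11 + 894/11)(617/11 − 465/11) = 101232/121.
Government spending = 19 × 894/11 = 16986/11.
Net change = 37962/121 + 101232/121 − 16986/11 = -4332/11. The loss equals the DWL triangle ½·19·456/11.

Net change in total surplus = -4332/11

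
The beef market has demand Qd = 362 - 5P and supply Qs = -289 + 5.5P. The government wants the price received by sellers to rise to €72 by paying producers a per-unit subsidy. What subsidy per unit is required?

Required subsidy s = €21 per unit

At a seller price of 72, quantity supplied is -289 + 5.5·72 = 107.
Buyers absorb 107 only when they pay Pb with 362 − 5·Pb = 107, i.e. Pb = 51.
s = Ps − Pb = 72 − 51 = 21.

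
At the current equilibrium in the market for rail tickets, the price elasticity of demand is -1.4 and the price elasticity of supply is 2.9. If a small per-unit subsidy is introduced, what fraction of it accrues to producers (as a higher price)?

Producer share = 14/43

For a small subsidy around the equilibrium, the benefit split depends on the relative slopes, which at a point are proportional to the elasticities.
Buyer share = εs/(εs + |εd|) = 2.9/(2.9 + 1.4) = 29/43; seller share = |εd|/(εs + |εd|) = 14/43.
So producers capture 14/43 of the subsidy.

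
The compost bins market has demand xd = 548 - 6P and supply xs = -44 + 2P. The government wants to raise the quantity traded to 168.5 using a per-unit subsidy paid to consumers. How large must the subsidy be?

Required subsidy s = 43 per unit

At x = 168.5, invert demand for the buyer price: Pb = (548 − 168.5)/6 = 63.25; invert supply for the seller price: Ps = (168.5 − (-44))/2 = 106.25.
The subsidy must fill the gap: s = Ps − Pb = 106.25 − 63.25 = 43.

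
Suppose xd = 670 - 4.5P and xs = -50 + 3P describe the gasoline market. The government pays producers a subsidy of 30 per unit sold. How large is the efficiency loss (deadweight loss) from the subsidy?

Deadweight loss = 810

Pre-subsidy: 670 - 4.5P = -50 + 3P gives P* = 96, x* = 238.
With the subsidy, sellers receive Ps = Pb + 30 for each unit, where Pb is the price buyers pay.
Supply in terms of Pb becomes xs = -50 + 3(Pb + 30) = 40 + 3Pb. Setting this equal to demand: 670 - 4.5Pb = 40 + 3Pb, so Pb = 84.
Sellers receive Ps = 84 + 30 = 114; x' = 670 − 4.5·84 = 292.
The subsidy expands output by 292 − 238 = 54 past the efficient level; on those units the gap between marginal cost and willingness to pay runs from 0 up to 30.
DWL = ½ × 30 × 54 = 810.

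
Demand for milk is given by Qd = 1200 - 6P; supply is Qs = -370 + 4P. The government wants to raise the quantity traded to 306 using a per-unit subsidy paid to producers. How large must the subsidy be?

At Q = 306, invert demand for the buyer price: Pb = (1200 − 306)/6 = 149; invert supply for the seller price: Ps = (306 − (-370))/4 = 169.
The subsidy must fill the gap: s = Ps − Pb = 169 − 149 = 20.

Required subsidy s = 20 per unit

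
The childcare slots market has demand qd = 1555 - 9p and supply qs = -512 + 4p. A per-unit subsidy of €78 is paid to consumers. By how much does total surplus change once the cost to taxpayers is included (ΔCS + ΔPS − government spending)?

Net change in total surplus = -€8424

Pre-subsidy: 1555 - 9p = -512 + 4p gives p* = 159, q* = 124.
With the rebate, buyers effectively pay pb = ps − 78, where ps is the price sellers receive.
Demand in terms of ps becomes qd = 1555 − 9(ps − 78) = 2257 - 9ps. Setting this equal to supply: 2257 - 9ps = -512 + 4ps, so ps = 213.
Buyers pay pb = 213 − 78 = 135; q' = -512 + 4·213 = 340.
ΔCS = ½(124 + 340)(159 − 135) = 5568; ΔPS = ½(124 + 340)(213 − 159) = 12528.
Government spending = 78 × 340 = 26520.
Net change = 5568 + 12528 − 26520 = -8424. The loss equals the DWL triangle ½·78·216.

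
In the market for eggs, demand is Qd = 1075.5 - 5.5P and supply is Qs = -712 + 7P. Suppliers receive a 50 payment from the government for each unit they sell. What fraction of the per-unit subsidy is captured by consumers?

Consumer share = 0.56

Pre-subsidy: 1075.5 - 5.5P = -712 + 7P gives P* = 143, Q* = 289.
With the subsidy, sellers receive Ps = Pb + 50 for each unit, where Pb is the price buyers pay.
Supply in terms of Pb becomes Qs = -712 + 7(Pb + 50) = -362 + 7Pb. Setting this equal to demand: 1075.5 - 5.5Pb = -362 + 7Pb, so Pb = 115.
Sellers receive Ps = 115 + 50 = 165; Q' = 1075.5 − 5.5·115 = 443.
Buyers' price falls by P* − Pb = 143 − 115 = 28; sellers' price rises by Ps − P* = 165 − 143 = 22.
So consumers capture 28/50 = 0.56 of each unit of subsidy.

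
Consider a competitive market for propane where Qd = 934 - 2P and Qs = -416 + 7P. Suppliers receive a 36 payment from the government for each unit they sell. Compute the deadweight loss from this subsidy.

Deadweight loss = 1008

Pre-subsidy: 934 - 2P = -416 + 7P gives P* = 150, Q* = 634.
With the subsidy, sellers receive Ps = Pb + 36 for each unit, where Pb is the price buyers pay.
Supply in terms of Pb becomes Qs = -416 + 7(Pb + 36) = -164 + 7Pb. Setting this equal to demand: 934 - 2Pb = -164 + 7Pb, so Pb = 122.
Sellers receive Ps = 122 + 36 = 158; Q' = 934 − 2·122 = 690.
The subsidy expands output by 690 − 634 = 56 past the efficient level; on those units the gap between marginal cost and willingness to pay runs from 0 up to 36.
DWL = ½ × 36 × 56 = 1008.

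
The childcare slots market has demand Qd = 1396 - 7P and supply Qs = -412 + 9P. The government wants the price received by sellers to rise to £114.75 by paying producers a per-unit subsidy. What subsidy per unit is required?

At a seller price of 114.75, quantity supplied is -412 + 9·114.75 = 620.75.
Buyers absorb 620.75 only when they pay Pb with 1396 − 7·Pb = 620.75, i.e. Pb = 110.75.
s = Ps − Pb = 114.75 − 110.75 = 4.

Required subsidy s = £4 per unit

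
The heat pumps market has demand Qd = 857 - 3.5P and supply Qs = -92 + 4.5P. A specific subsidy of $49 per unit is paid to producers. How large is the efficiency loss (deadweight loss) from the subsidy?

Pre-subsidy: 857 - 3.5P = -92 + 4.5P gives P* = 118.625, Q* = 441.8125.
With the subsidy, sellers receive Ps = Pb + 49 for each unit, where Pb is the price buyers pay.
Supply in terms of Pb becomes Qs = -92 + 4.5(Pb + 49) = 128.5 + 4.5Pb. Setting this equal to demand: 857 - 3.5Pb = 128.5 + 4.5Pb, so Pb = 91.0625.
Sellers receive Ps = 91.0625 + 49 = 140.0625; Q' = 857 − 3.5·91.0625 = 538.28125.
The subsidy expands output by 538.28125 − 441.8125 = 96.46875 past the efficient level; on those units the gap between marginal cost and willingness to pay runs from 0 up to 49.
DWL = ½ × 49 × 96.46875 = 2363.484375.

Deadweight loss = $2363.484375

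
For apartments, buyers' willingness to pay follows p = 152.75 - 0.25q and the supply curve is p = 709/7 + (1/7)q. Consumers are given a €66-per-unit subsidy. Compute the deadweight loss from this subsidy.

Pre-subsidy: 152.75 - 0.25q = 709/7 + (1/7)q gives q* = 131 and p* = 120.
With the rebate, buyers effectively pay pb = ps − 66, where ps is the price sellers receive.
On the curves, pb = 152.75 - 0.25q and ps = 709/7 + (1/7)q; the wedge ps − pb = 66 gives 709/7 + (1/7)q − (152.75 - 0.25q) = 66, so q' = 299.
Then pb = 152.75 − 0.25·299 = 78 and ps = 709/7 + (1/7)·299 = 144.
The subsidy expands output by 299 − 131 = 168 past the efficient level; on those units the gap between marginal cost and willingness to pay runs from 0 up to 66.
DWL = ½ × 66 × 168 = 5544.

Deadweight loss = €5544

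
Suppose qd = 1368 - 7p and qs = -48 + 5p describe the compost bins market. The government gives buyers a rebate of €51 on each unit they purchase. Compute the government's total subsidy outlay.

Government cost = €35228.25

Pre-subsidy: 1368 - 7p = -48 + 5p gives p* = 118, q* = 542.
With the rebate, buyers effectively pay pb = ps − 51, where ps is the price sellers receive.
Demand in terms of ps becomes qd = 1368 − 7(ps − 51) = 1725 - 7ps. Setting this equal to supply: 1725 - 7ps = -48 + 5ps, so ps = 147.75.
Buyers pay pb = 147.75 − 51 = 96.75; q' = -48 + 5·147.75 = 690.75.
Government outlay = subsidy × quantity = 51 × 690.75 = 35228.25.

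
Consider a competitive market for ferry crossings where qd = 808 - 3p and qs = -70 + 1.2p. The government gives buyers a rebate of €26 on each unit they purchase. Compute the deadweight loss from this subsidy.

Deadweight loss = 2028/7

Pre-subsidy: 808 - 3p = -70 + 1.2p gives p* = 4390/21, q* = 1266/7.
With the rebate, buyers effectively pay pb = ps − 26, where ps is the price sellers receive.
Demand in terms of ps becomes qd = 808 − 3(ps − 26) = 886 - 3ps. Setting this equal to supply: 886 - 3ps = -70 + 1.2ps, so ps = 4780/21.
Buyers pay pb = 4780/21 − 26 = 4234/21; q' = -70 + 1.2·(4780/21) = 1422/7.
The subsidy expands output by 1422/7 − 1266/7 = 156/7 past the efficient level; on those units the gap between marginal cost and willingness to pay runs from 0 up to 26.
DWL = ½ × 26 × 156/7 = 2028/7.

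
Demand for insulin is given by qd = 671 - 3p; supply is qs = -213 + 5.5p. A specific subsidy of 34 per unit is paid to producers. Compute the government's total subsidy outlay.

Pre-subsidy: 671 - 3p = -213 + 5.5p gives p* = 104, q* = 359.
With the subsidy, sellers receive ps = pb + 34 for each unit, where pb is the price buyers pay.
Supply in terms of pb becomes qs = -213 + 5.5(pb + 34) = -26 + 5.5pb. Setting this equal to demand: 671 - 3pb = -26 + 5.5pb, so pb = 82.
Sellers receive ps = 82 + 34 = 116; q' = 671 − 3·82 = 425.
Government outlay = subsidy × quantity = 34 × 425 = 14450.

Government cost = 14450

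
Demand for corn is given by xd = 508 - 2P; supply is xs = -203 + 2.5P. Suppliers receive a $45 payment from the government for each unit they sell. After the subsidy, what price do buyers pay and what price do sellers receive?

Buyers pay $133; sellers receive $178

Pre-subsidy: 508 - 2P = -203 + 2.5P gives P* = 158, x* = 192.
With the subsidy, sellers receive Ps = Pb + 45 for each unit, where Pb is the price buyers pay.
Supply in terms of Pb becomes xs = -203 + 2.5(Pb + 45) = -90.5 + 2.5Pb. Setting this equal to demand: 508 - 2Pb = -90.5 + 2.5Pb, so Pb = 133.
Sellers receive Ps = 133 + 45 = 178; x' = 508 − 2·133 = 242.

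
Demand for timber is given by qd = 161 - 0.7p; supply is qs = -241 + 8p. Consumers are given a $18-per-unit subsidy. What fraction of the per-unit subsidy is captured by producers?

Producer share = 7/87

Pre-subsidy: 161 - 0.7p = -241 + 8p gives p* = 1340/29, q* = 3731/29.
With the rebate, buyers effectively pay pb = ps − 18, where ps is the price sellers receive.
Demand in terms of ps becomes qd = 161 − 0.7(ps − 18) = 173.6 - 0.7ps. Setting this equal to supply: 173.6 - 0.7ps = -241 + 8ps, so ps = 1382/29.
Buyers pay pb = 1382/29 − 18 = 860/29; q' = -241 + 8·(1382/29) = 4067/29.
Buyers' price falls by p* − pb = 1340/29 − 860/29 = 480/29; sellers' price rises by ps − p* = 1382/29 − 1340/29 = 42/29.
So producers capture (42/29)/18 = 7/87 of each unit of subsidy.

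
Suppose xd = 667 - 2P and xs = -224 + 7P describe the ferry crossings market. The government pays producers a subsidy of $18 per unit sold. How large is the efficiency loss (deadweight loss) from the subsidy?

Pre-subsidy: 667 - 2P = -224 + 7P gives P* = 99, x* = 469.
With the subsidy, sellers receive Ps = Pb + 18 for each unit, where Pb is the price buyers pay.
Supply in terms of Pb becomes xs = -224 + 7(Pb + 18) = -98 + 7Pb. Setting this equal to demand: 667 - 2Pb = -98 + 7Pb, so Pb = 85.
Sellers receive Ps = 85 + 18 = 103; x' = 667 − 2·85 = 497.
The subsidy expands output by 497 − 469 = 28 past the efficient level; on those units the gap between marginal cost and willingness to pay runs from 0 up to 18.
DWL = ½ × 18 × 28 = 252.

Deadweight loss = $252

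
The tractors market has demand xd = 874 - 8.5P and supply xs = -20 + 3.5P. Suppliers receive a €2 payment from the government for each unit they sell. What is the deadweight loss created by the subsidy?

Pre-subsidy: 874 - 8.5P = -20 + 3.5P gives P* = 74.5, x* = 240.75.
With the subsidy, sellers receive Ps = Pb + 2 for each unit, where Pb is the price buyers pay.
Supply in terms of Pb becomes xs = -20 + 3.5(Pb + 2) = -13 + 3.5Pb. Setting this equal to demand: 874 - 8.5Pb = -13 + 3.5Pb, so Pb = 887/12.
Sellers receive Ps = 887/12 + 2 = 911/12; x' = 874 − 8.5·(887/12) = 5897/24.
The subsidy expands output by 5897/24 − 240.75 = 119/24 past the efficient level; on those units the gap between marginal cost and willingness to pay runs from 0 up to 2.
DWL = ½ × 2 × 119/24 = 119/24.

Deadweight loss = 119/24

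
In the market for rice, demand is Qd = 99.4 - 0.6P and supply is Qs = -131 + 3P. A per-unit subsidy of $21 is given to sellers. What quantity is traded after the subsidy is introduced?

Pre-subsidy: 99.4 - 0.6P = -131 + 3P gives P* = 64, Q* = 61.
With the subsidy, sellers receive Ps = Pb + 21 for each unit, where Pb is the price buyers pay.
Supply in terms of Pb becomes Qs = -131 + 3(Pb + 21) = -68 + 3Pb. Setting this equal to demand: 99.4 - 0.6Pb = -68 + 3Pb, so Pb = 46.5.
Sellers receive Ps = 46.5 + 21 = 67.5; Q' = 99.4 − 0.6·46.5 = 71.5.

Q' = 71.5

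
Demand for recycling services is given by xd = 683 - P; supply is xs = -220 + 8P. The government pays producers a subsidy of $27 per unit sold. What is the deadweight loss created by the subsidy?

Pre-subsidy: 683 - P = -220 + 8P gives P* = 301/3, x* = 1748/3.
With the subsidy, sellers receive Ps = Pb + 27 for each unit, where Pb is the price buyers pay.
Supply in terms of Pb becomes xs = -220 + 8(Pb + 27) = -4 + 8Pb. Setting this equal to demand: 683 - Pb = -4 + 8Pb, so Pb = 229/3.
Sellers receive Ps = 229/3 + 27 = 310/3; x' = 683 − 1·(229/3) = 1820/3.
The subsidy expands output by 1820/3 − 1748/3 = 24 past the efficient level; on those units the gap between marginal cost and willingness to pay runs from 0 up to 27.
DWL = ½ × 27 × 24 = 324.

Deadweight loss = $324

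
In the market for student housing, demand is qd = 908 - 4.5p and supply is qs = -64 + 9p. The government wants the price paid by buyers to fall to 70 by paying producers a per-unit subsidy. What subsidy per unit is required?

At a buyer price of 70, quantity demanded is 908 − 4.5·70 = 593.
Sellers supply 593 only when they receive ps with -64 + 9·ps = 593, i.e. ps = 73.
s = ps − pb = 73 − 70 = 3.

Required subsidy s = 3 per unit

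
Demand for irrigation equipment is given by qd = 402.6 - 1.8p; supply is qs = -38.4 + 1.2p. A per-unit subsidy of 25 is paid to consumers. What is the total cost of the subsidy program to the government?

Government cost = 3900

Pre-subsidy: 402.6 - 1.8p = -38.4 + 1.2p gives p* = 147, q* = 138.
With the rebate, buyers effectively pay pb = ps − 25, where ps is the price sellers receive.
Demand in terms of ps becomes qd = 402.6 − 1.8(ps − 25) = 447.6 - 1.8ps. Setting this equal to supply: 447.6 - 1.8ps = -38.4 + 1.2ps, so ps = 162.
Buyers pay pb = 162 − 25 = 137; q' = -38.4 + 1.2·162 = 156.
Government outlay = subsidy × quantity = 25 × 156 = 3900.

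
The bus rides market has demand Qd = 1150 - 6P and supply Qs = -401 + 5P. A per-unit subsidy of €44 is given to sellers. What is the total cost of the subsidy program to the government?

Government cost = €18656

Pre-subsidy: 1150 - 6P = -401 + 5P gives P* = 141, Q* = 304.
With the subsidy, sellers receive Ps = Pb + 44 for each unit, where Pb is the price buyers pay.
Supply in terms of Pb becomes Qs = -401 + 5(Pb + 44) = -181 + 5Pb. Setting this equal to demand: 1150 - 6Pb = -181 + 5Pb, so Pb = 121.
Sellers receive Ps = 121 + 44 = 165; Q' = 1150 − 6·121 = 424.
Government outlay = subsidy × quantity = 44 × 424 = 18656.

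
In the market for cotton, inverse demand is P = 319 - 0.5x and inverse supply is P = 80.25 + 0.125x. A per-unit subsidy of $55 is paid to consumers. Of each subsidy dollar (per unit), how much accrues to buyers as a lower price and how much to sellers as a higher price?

Pre-subsidy: 319 - 0.5x = 80.25 + 0.125x gives x* = 382 and P* = 128.
With the rebate, buyers effectively pay Pb = Ps − 55, where Ps is the price sellers receive.
On the curves, Pb = 319 - 0.5x and Ps = 80.25 + 0.125x; the wedge Ps − Pb = 55 gives 80.25 + 0.125x − (319 - 0.5x) = 55, so x' = 470.
Then Pb = 319 − 0.5·470 = 84 and Ps = 80.25 + 0.125·470 = 139.
Buyers' price falls by P* − Pb = 128 − 84 = 44; sellers' price rises by Ps − P* = 139 − 128 = 11.

Buyers gain $44 per unit; sellers gain $11 per unit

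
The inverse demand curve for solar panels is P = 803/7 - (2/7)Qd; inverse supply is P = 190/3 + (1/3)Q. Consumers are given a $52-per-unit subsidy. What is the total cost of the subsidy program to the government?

Pre-subsidy: 803/7 - (2/7)Q = 190/3 + (1/3)Q gives Q* = 83 and P* = 91.
With the rebate, buyers effectively pay Pb = Ps − 52, where Ps is the price sellers receive.
On the curves, Pb = 803/7 - (2/7)Q and Ps = 190/3 + (1/3)Q; the wedge Ps − Pb = 52 gives 190/3 + (1/3)Q − (803/7 - (2/7)Q) = 52, so Q' = 167.
Then Pb = 803/7 − (2/7)·167 = 67 and Ps = 190/3 + (1/3)·167 = 119.
Government outlay = subsidy × quantity = 52 × 167 = 8684.

Government cost = $8684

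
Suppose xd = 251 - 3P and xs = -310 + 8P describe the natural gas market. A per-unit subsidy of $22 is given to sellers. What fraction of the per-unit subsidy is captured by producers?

Producer share = 3/11

Pre-subsidy: 251 - 3P = -310 + 8P gives P* = 51, x* = 98.
With the subsidy, sellers receive Ps = Pb + 22 for each unit, where Pb is the price buyers pay.
Supply in terms of Pb becomes xs = -310 + 8(Pb + 22) = -134 + 8Pb. Setting this equal to demand: 251 - 3Pb = -134 + 8Pb, so Pb = 35.
Sellers receive Ps = 35 + 22 = 57; x' = 251 − 3·35 = 146.
Buyers' price falls by P* − Pb = 51 − 35 = 16; sellers' price rises by Ps − P* = 57 − 51 = 6.
So producers capture 6/22 = 3/11 of each unit of subsidy.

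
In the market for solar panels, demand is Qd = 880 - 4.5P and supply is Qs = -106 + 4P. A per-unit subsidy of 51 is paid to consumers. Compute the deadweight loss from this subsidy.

Pre-subsidy: 880 - 4.5P = -106 + 4P gives P* = 116, Q* = 358.
With the rebate, buyers effectively pay Pb = Ps − 51, where Ps is the price sellers receive.
Demand in terms of Ps becomes Qd = 880 − 4.5(Ps − 51) = 1109.5 - 4.5Ps. Setting this equal to supply: 1109.5 - 4.5Ps = -106 + 4Ps, so Ps = 143.
Buyers pay Pb = 143 − 51 = 92; Q' = -106 + 4·143 = 466.
The subsidy expands output by 466 − 358 = 108 past the efficient level; on those units the gap between marginal cost and willingness to pay runs from 0 up to 51.
DWL = ½ × 51 × 108 = 2754.

Deadweight loss = 2754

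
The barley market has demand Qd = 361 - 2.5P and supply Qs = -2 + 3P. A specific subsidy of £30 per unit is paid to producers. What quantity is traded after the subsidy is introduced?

Q' = 2606/11

Pre-subsidy: 361 - 2.5P = -2 + 3P gives P* = 66, Q* = 196.
With the subsidy, sellers receive Ps = Pb + 30 for each unit, where Pb is the price buyers pay.
Supply in terms of Pb becomes Qs = -2 + 3(Pb + 30) = 88 + 3Pb. Setting this equal to demand: 361 - 2.5Pb = 88 + 3Pb, so Pb = 546/11.
Sellers receive Ps = 546/11 + 30 = 876/11; Q' = 361 − 2.5·(546/11) = 2606/11.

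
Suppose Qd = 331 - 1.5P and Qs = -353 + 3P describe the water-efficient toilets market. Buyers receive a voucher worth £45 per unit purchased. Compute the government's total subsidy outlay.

Government cost = £6660

Pre-subsidy: 331 - 1.5P = -353 + 3P gives P* = 152, Q* = 103.
With the rebate, buyers effectively pay Pb = Ps − 45, where Ps is the price sellers receive.
Demand in terms of Ps becomes Qd = 331 − 1.5(Ps − 45) = 398.5 - 1.5Ps. Setting this equal to supply: 398.5 - 1.5Ps = -353 + 3Ps, so Ps = 167.
Buyers pay Pb = 167 − 45 = 122; Q' = -353 + 3·167 = 148.
Government outlay = subsidy × quantity = 45 × 148 = 6660.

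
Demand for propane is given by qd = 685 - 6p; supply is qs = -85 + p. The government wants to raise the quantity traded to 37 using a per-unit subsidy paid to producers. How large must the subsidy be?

Required subsidy s = 14 per unit

At q = 37, invert demand for the buyer price: pb = (685 − 37)/6 = 108; invert supply for the seller price: ps = (37 − (-85))/1 = 122.
The subsidy must fill the gap: s = ps − pb = 122 − 108 = 14.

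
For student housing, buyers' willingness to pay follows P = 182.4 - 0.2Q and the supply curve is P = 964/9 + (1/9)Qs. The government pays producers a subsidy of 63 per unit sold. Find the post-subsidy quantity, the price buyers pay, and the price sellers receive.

Q' = 444.5; buyers pay 93.5; sellers receive 156.5

Pre-subsidy: 182.4 - 0.2Q = 964/9 + (1/9)Q gives Q* = 242 and P* = 134.
With the subsidy, sellers receive Ps = Pb + 63 for each unit, where Pb is the price buyers pay.
On the curves, Pb = 182.4 - 0.2Q and Ps = 964/9 + (1/9)Q; the wedge Ps − Pb = 63 gives 964/9 + (1/9)Q − (182.4 - 0.2Q) = 63, so Q' = 444.5.
Then Pb = 182.4 − 0.2·444.5 = 93.5 and Ps = 964/9 + (1/9)·444.5 = 156.5.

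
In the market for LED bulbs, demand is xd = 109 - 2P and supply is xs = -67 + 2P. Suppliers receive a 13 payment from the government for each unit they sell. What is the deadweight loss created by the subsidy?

Pre-subsidy: 109 - 2P = -67 + 2P gives P* = 44, x* = 21.
With the subsidy, sellers receive Ps = Pb + 13 for each unit, where Pb is the price buyers pay.
Supply in terms of Pb becomes xs = -67 + 2(Pb + 13) = -41 + 2Pb. Setting this equal to demand: 109 - 2Pb = -41 + 2Pb, so Pb = 37.5.
Sellers receive Ps = 37.5 + 13 = 50.5; x' = 109 − 2·37.5 = 34.
The subsidy expands output by 34 − 21 = 13 past the efficient level; on those units the gap between marginal cost and willingness to pay runs from 0 up to 13.
DWL = ½ × 13 × 13 = 84.5.

Deadweight loss = 84.5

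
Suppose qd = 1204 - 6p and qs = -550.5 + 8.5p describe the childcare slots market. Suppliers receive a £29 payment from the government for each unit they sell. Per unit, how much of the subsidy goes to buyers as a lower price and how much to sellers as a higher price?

Pre-subsidy: 1204 - 6p = -550.5 + 8.5p gives p* = 121, q* = 478.
With the subsidy, sellers receive ps = pb + 29 for each unit, where pb is the price buyers pay.
Supply in terms of pb becomes qs = -550.5 + 8.5(pb + 29) = -304 + 8.5pb. Setting this equal to demand: 1204 - 6pb = -304 + 8.5pb, so pb = 104.
Sellers receive ps = 104 + 29 = 133; q' = 1204 − 6·104 = 580.
Buyers' price falls by p* − pb = 121 − 104 = 17; sellers' price rises by ps − p* = 133 − 121 = 12.

Buyers gain £17 per unit; sellers gain £12 per unit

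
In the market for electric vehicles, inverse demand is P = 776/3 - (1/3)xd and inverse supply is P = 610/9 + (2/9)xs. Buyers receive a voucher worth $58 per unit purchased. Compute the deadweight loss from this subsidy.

Pre-subsidy: 776/3 - (1/3)x = 610/9 + (2/9)x gives x* = 343.6 and P* = 2162/15.
With the rebate, buyers effectively pay Pb = Ps − 58, where Ps is the price sellers receive.
On the curves, Pb = 776/3 - (1/3)x and Ps = 610/9 + (2/9)x; the wedge Ps − Pb = 58 gives 610/9 + (2/9)x − (776/3 - (1/3)x) = 58, so x' = 448.
Then Pb = 776/3 − (1/3)·448 = 328/3 and Ps = 610/9 + (2/9)·448 = 502/3.
The subsidy expands output by 448 − 343.6 = 104.4 past the efficient level; on those units the gap between marginal cost and willingness to pay runs from 0 up to 58.
DWL = ½ × 58 × 104.4 = 3027.6.

Deadweight loss = $3027.6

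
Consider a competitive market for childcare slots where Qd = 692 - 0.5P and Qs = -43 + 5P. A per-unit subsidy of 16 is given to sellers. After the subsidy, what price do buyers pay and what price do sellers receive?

Buyers pay 1310/11; sellers receive 1486/11

Pre-subsidy: 692 - 0.5P = -43 + 5P gives P* = 1470/11, Q* = 6877/11.
With the subsidy, sellers receive Ps = Pb + 16 for each unit, where Pb is the price buyers pay.
Supply in terms of Pb becomes Qs = -43 + 5(Pb + 16) = 37 + 5Pb. Setting this equal to demand: 692 - 0.5Pb = 37 + 5Pb, so Pb = 1310/11.
Sellers receive Ps = 1310/11 + 16 = 1486/11; Q' = 692 − 0.5·(1310/11) = 6957/11.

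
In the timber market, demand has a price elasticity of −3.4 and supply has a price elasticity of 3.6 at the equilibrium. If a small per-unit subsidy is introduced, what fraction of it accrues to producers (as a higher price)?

For a small subsidy around the equilibrium, the benefit split depends on the relative slopes, which at a point are proportional to the elasticities.
Buyer share = εs/(εs + |εd|) = 3.6/(3.6 + 3.4) = 18/35; seller share = |εd|/(εs + |εd|) = 17/35.
So producers capture 17/35 of the subsidy.

Producer share = 17/35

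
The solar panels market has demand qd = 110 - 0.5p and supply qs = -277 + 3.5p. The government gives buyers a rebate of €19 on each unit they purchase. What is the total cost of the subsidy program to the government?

Pre-subsidy: 110 - 0.5p = -277 + 3.5p gives p* = 96.75, q* = 61.625.
With the rebate, buyers effectively pay pb = ps − 19, where ps is the price sellers receive.
Demand in terms of ps becomes qd = 110 − 0.5(ps − 19) = 119.5 - 0.5ps. Setting this equal to supply: 119.5 - 0.5ps = -277 + 3.5ps, so ps = 99.125.
Buyers pay pb = 99.125 − 19 = 80.125; q' = -277 + 3.5·99.125 = 69.9375.
Government outlay = subsidy × quantity = 19 × 69.9375 = 1328.8125.

Government cost = €1328.8125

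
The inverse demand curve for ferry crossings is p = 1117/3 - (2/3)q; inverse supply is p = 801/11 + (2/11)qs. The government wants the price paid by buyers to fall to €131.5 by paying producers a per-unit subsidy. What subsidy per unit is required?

Required subsidy s = €7 per unit

At a buyer price of 131.5, quantity demanded is 558.5 − 1.5·131.5 = 361.25.
Sellers supply 361.25 only when they receive ps = 801/11 + (2/11)·361.25 = 138.5.
s = ps − pb = 138.5 − 131.5 = 7.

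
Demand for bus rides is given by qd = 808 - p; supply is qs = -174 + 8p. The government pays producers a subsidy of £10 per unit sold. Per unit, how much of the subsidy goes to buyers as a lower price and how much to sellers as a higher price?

Pre-subsidy: 808 - p = -174 + 8p gives p* = 982/9, q* = 6290/9.
With the subsidy, sellers receive ps = pb + 10 for each unit, where pb is the price buyers pay.
Supply in terms of pb becomes qs = -174 + 8(pb + 10) = -94 + 8pb. Setting this equal to demand: 808 - pb = -94 + 8pb, so pb = 902/9.
Sellers receive ps = 902/9 + 10 = 992/9; q' = 808 − 1·(902/9) = 6370/9.
Buyers' price falls by p* − pb = 982/9 − 902/9 = 80/9; sellers' price rises by ps − p* = 992/9 − 982/9 = 10/9.

Buyers gain 80/9 per unit; sellers gain 10/9 per unit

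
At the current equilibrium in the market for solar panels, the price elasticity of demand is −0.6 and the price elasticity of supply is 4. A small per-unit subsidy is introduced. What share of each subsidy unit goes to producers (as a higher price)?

Producer share = 3/23

For a small subsidy around the equilibrium, the benefit split depends on the relative slopes, which at a point are proportional to the elasticities.
Buyer share = εs/(εs + |εd|) = 4/(4 + 0.6) = 20/23; seller share = |εd|/(εs + |εd|) = 3/23.
So producers capture 3/23 of the subsidy.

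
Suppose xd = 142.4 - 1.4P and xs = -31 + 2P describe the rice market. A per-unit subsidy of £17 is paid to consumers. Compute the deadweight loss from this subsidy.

Pre-subsidy: 142.4 - 1.4P = -31 + 2P gives P* = 51, x* = 71.
With the rebate, buyers effectively pay Pb = Ps − 17, where Ps is the price sellers receive.
Demand in terms of Ps becomes xd = 142.4 − 1.4(Ps − 17) = 166.2 - 1.4Ps. Setting this equal to supply: 166.2 - 1.4Ps = -31 + 2Ps, so Ps = 58.
Buyers pay Pb = 58 − 17 = 41; x' = -31 + 2·58 = 85.
The subsidy expands output by 85 − 71 = 14 past the efficient level; on those units the gap between marginal cost and willingness to pay runs from 0 up to 17.
DWL = ½ × 17 × 14 = 119.

Deadweight loss = £119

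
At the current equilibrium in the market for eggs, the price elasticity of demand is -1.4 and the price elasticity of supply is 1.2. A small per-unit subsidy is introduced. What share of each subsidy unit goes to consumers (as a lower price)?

Consumer share = 6/13

For a small subsidy around the equilibrium, the benefit split depends on the relative slopes, which at a point are proportional to the elasticities.
Buyer share = εs/(εs + |εd|) = 1.2/(1.2 + 1.4) = 6/13; seller share = |εd|/(εs + |εd|) = 7/13.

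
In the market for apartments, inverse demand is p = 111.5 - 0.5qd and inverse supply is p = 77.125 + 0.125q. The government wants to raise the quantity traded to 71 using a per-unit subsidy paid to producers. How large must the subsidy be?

Required subsidy s = 10 per unit

At q = 71, from the demand curve buyers pay pb = 111.5 − 0.5·71 = 76; from the supply curve sellers need ps = 77.125 + 0.125·71 = 86.
The subsidy must fill the gap: s = ps − pb = 86 − 76 = 10.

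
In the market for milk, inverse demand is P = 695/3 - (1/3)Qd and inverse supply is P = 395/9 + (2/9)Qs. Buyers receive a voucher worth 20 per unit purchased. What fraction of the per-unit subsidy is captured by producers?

Producer share = 0.4

Pre-subsidy: 695/3 - (1/3)Q = 395/9 + (2/9)Q gives Q* = 338 and P* = 119.
With the rebate, buyers effectively pay Pb = Ps − 20, where Ps is the price sellers receive.
On the curves, Pb = 695/3 - (1/3)Q and Ps = 395/9 + (2/9)Q; the wedge Ps − Pb = 20 gives 395/9 + (2/9)Q − (695/3 - (1/3)Q) = 20, so Q' = 374.
Then Pb = 695/3 − (1/3)·374 = 107 and Ps = 395/9 + (2/9)·374 = 127.
Buyers' price falls by P* − Pb = 119 − 107 = 12; sellers' price rises by Ps − P* = 127 − 119 = 8.
So producers capture 8/20 = 0.4 of each unit of subsidy.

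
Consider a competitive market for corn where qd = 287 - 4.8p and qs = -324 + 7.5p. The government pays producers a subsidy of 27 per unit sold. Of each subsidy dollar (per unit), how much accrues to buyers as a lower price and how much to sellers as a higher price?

Buyers gain 675/41 per unit; sellers gain 432/41 per unit

Pre-subsidy: 287 - 4.8p = -324 + 7.5p gives p* = 6110/123, q* = 1991/41.
With the subsidy, sellers receive ps = pb + 27 for each unit, where pb is the price buyers pay.
Supply in terms of pb becomes qs = -324 + 7.5(pb + 27) = -121.5 + 7.5pb. Setting this equal to demand: 287 - 4.8pb = -121.5 + 7.5pb, so pb = 4085/123.
Sellers receive ps = 4085/123 + 27 = 7406/123; q' = 287 − 4.8·(4085/123) = 5231/41.
Buyers' price falls by p* − pb = 6110/123 − 4085/123 = 675/41; sellers' price rises by ps − p* = 7406/123 − 6110/123 = 432/41.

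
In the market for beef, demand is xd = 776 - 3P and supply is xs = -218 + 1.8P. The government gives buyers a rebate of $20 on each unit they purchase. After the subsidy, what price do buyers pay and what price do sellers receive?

Pre-subsidy: 776 - 3P = -218 + 1.8P gives P* = 2485/12, x* = 154.75.
With the rebate, buyers effectively pay Pb = Ps − 20, where Ps is the price sellers receive.
Demand in terms of Ps becomes xd = 776 − 3(Ps − 20) = 836 - 3Ps. Setting this equal to supply: 836 - 3Ps = -218 + 1.8Ps, so Ps = 2635/12.
Buyers pay Pb = 2635/12 − 20 = 2395/12; x' = -218 + 1.8·(2635/12) = 177.25.

Buyers pay 2395/12; sellers receive 2635/12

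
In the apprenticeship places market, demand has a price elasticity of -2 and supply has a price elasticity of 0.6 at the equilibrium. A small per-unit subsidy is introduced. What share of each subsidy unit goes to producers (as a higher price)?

For a small subsidy around the equilibrium, the benefit split depends on the relative slopes, which at a point are proportional to the elasticities.
Buyer share = εs/(εs + |εd|) = 0.6/(0.6 + 2) = 3/13; seller share = |εd|/(εs + |εd|) = 10/13.
So producers capture 10/13 of the subsidy.

Producer share = 10/13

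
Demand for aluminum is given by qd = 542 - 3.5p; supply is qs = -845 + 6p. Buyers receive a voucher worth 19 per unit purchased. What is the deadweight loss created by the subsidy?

Pre-subsidy: 542 - 3.5p = -845 + 6p gives p* = 146, q* = 31.
With the rebate, buyers effectively pay pb = ps − 19, where ps is the price sellers receive.
Demand in terms of ps becomes qd = 542 − 3.5(ps − 19) = 608.5 - 3.5ps. Setting this equal to supply: 608.5 - 3.5ps = -845 + 6ps, so ps = 153.
Buyers pay pb = 153 − 19 = 134; q' = -845 + 6·153 = 73.
The subsidy expands output by 73 − 31 = 42 past the efficient level; on those units the gap between marginal cost and willingness to pay runs from 0 up to 19.
DWL = ½ × 19 × 42 = 399.

Deadweight loss = 399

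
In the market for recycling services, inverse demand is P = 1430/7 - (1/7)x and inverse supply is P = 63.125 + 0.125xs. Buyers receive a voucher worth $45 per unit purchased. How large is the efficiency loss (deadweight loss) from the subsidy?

Pre-subsidy: 1430/7 - (1/7)x = 63.125 + 0.125x gives x* = 527 and P* = 129.
With the rebate, buyers effectively pay Pb = Ps − 45, where Ps is the price sellers receive.
On the curves, Pb = 1430/7 - (1/7)x and Ps = 63.125 + 0.125x; the wedge Ps − Pb = 45 gives 63.125 + 0.125x − (1430/7 - (1/7)x) = 45, so x' = 695.
Then Pb = 1430/7 − (1/7)·695 = 105 and Ps = 63.125 + 0.125·695 = 150.
The subsidy expands output by 695 − 527 = 168 past the efficient level; on those units the gap between marginal cost and willingness to pay runs from 0 up to 45.
DWL = ½ × 45 × 168 = 3780.

Deadweight loss = $3780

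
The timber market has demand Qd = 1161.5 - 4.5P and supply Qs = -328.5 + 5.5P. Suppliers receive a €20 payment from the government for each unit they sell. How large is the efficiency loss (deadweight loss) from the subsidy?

Deadweight loss = €495

Pre-subsidy: 1161.5 - 4.5P = -328.5 + 5.5P gives P* = 149, Q* = 491.
With the subsidy, sellers receive Ps = Pb + 20 for each unit, where Pb is the price buyers pay.
Supply in terms of Pb becomes Qs = -328.5 + 5.5(Pb + 20) = -218.5 + 5.5Pb. Setting this equal to demand: 1161.5 - 4.5Pb = -218.5 + 5.5Pb, so Pb = 138.
Sellers receive Ps = 138 + 20 = 158; Q' = 1161.5 − 4.5·138 = 540.5.
The subsidy expands output by 540.5 − 491 = 49.5 past the efficient level; on those units the gap between marginal cost and willingness to pay runs from 0 up to 20.
DWL = ½ × 20 × 49.5 = 495.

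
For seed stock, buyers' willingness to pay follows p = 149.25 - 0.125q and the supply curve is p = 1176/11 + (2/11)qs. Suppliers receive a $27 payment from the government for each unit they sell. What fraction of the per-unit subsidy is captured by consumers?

Consumer share = 11/27

Pre-subsidy: 149.25 - 0.125q = 1176/11 + (2/11)q gives q* = 138 and p* = 132.
With the subsidy, sellers receive ps = pb + 27 for each unit, where pb is the price buyers pay.
On the curves, pb = 149.25 - 0.125q and ps = 1176/11 + (2/11)q; the wedge ps − pb = 27 gives 1176/11 + (2/11)q − (149.25 - 0.125q) = 27, so q' = 226.
Then pb = 149.25 − 0.125·226 = 121 and ps = 1176/11 + (2/11)·226 = 148.
Buyers' price falls by p* − pb = 132 − 121 = 11; sellers' price rises by ps − p* = 148 − 132 = 16.
So consumers capture 11/27 = 11/27 of each unit of subsidy.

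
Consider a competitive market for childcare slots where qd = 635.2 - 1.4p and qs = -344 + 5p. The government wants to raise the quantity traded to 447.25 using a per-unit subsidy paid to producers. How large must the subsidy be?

Required subsidy s = 24 per unit

At q = 447.25, invert demand for the buyer price: pb = (635.2 − 447.25)/1.4 = 134.25; invert supply for the seller price: ps = (447.25 − (-344))/5 = 158.25.
The subsidy must fill the gap: s = ps − pb = 158.25 − 134.25 = 24.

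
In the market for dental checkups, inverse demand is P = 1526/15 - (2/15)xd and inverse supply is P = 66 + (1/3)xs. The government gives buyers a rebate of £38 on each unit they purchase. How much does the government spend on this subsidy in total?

Government cost = £6004

Pre-subsidy: 1526/15 - (2/15)x = 66 + (1/3)x gives x* = 536/7 and P* = 1922/21.
With the rebate, buyers effectively pay Pb = Ps − 38, where Ps is the price sellers receive.
On the curves, Pb = 1526/15 - (2/15)x and Ps = 66 + (1/3)x; the wedge Ps − Pb = 38 gives 66 + (1/3)x − (1526/15 - (2/15)x) = 38, so x' = 158.
Then Pb = 1526/15 − (2/15)·158 = 242/3 and Ps = 66 + (1/3)·158 = 356/3.
Government outlay = subsidy × quantity = 38 × 158 = 6004.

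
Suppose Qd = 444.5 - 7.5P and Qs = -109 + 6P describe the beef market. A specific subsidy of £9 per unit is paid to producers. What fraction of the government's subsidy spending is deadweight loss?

Pre-subsidy: 444.5 - 7.5P = -109 + 6P gives P* = 41, Q* = 137.
With the subsidy, sellers receive Ps = Pb + 9 for each unit, where Pb is the price buyers pay.
Supply in terms of Pb becomes Qs = -109 + 6(Pb + 9) = -55 + 6Pb. Setting this equal to demand: 444.5 - 7.5Pb = -55 + 6Pb, so Pb = 37.
Sellers receive Ps = 37 + 9 = 46; Q' = 444.5 − 7.5·37 = 167.
ΔCS = ½(137 + 167)(41 − 37) = 608; ΔPS = ½(137 + 167)(46 − 41) = 760.
Government spending = 9 × 167 = 1503.
DWL = ½ × 9 × (167 − 137) = 135; fraction = 135 / 1503 = 15/167.

DWL / government spending = 15/167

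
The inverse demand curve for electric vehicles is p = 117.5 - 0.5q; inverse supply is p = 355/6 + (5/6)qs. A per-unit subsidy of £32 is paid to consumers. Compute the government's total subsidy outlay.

Government cost = £2168

Pre-subsidy: 117.5 - 0.5q = 355/6 + (5/6)q gives q* = 43.75 and p* = 95.625.
With the rebate, buyers effectively pay pb = ps − 32, where ps is the price sellers receive.
On the curves, pb = 117.5 - 0.5q and ps = 355/6 + (5/6)q; the wedge ps − pb = 32 gives 355/6 + (5/6)q − (117.5 - 0.5q) = 32, so q' = 67.75.
Then pb = 117.5 − 0.5·67.75 = 83.625 and ps = 355/6 + (5/6)·67.75 = 115.625.
Government outlay = subsidy × quantity = 32 × 67.75 = 2168.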